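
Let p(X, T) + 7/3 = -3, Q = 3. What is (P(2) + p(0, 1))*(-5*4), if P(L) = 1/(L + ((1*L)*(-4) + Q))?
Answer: 340/3 ≈ 113.33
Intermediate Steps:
p(X, T) = -16/3 (p(X, T) = -7/3 - 3 = -16/3)
P(L) = 1/(3 - 3*L) (P(L) = 1/(L + ((1*L)*(-4) + 3)) = 1/(L + (L*(-4) + 3)) = 1/(L + (-4*L + 3)) = 1/(L + (3 - 4*L)) = 1/(3 - 3*L))
(P(2) + p(0, 1))*(-5*4) = (-1/(-3 + 3*2) - 16/3)*(-5*4) = (-1/(-3 + 6) - 16/3)*(-20) = (-1/3 - 16/3)*(-20) = -17/3*(-20) = 340/3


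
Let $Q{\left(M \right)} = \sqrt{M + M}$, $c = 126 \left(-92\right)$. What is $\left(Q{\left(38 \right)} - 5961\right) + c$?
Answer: $-17553 + 2 \sqrt{19} \approx -17544.0$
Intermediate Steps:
$c = -11592$
$Q{\left(M \right)} = \sqrt{2} \sqrt{M}$ ($Q{\left(M \right)} = \sqrt{2 M} = \sqrt{2} \sqrt{M}$)
$\left(Q{\left(38 \right)} - 5961\right) + c = \left(\sqrt{2} \sqrt{38} - 5961\right) - 11592 = \left(2 \sqrt{19} - 5961\right) - 11592 = \left(-5961 + 2 \sqrt{19}\right) - 11592 = -17553 + 2 \sqrt{19}$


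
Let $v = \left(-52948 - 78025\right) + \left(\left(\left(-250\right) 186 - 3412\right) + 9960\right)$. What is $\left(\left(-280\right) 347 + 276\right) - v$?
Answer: $74041$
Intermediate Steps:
$v = -170925$ ($v = -130973 + \left(\left(-46500 - 3412\right) + 9960\right) = -130973 + \left(-49912 + 9960\right) = -130973 - 39952 = -170925$)
$\left(\left(-280\right) 347 + 276\right) - v = \left(\left(-280\right) 347 + 276\right) - -170925 = \left(-97160 + 276\right) + 170925 = -96884 + 170925 = 74041$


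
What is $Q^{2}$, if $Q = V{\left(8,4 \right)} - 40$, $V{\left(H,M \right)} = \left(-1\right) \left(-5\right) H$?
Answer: $0$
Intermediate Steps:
$V{\left(H,M \right)} = 5 H$
$Q = 0$ ($Q = 5 \cdot 8 - 40 = 40 - 40 = 0$)
$Q^{2} = 0^{2} = 0$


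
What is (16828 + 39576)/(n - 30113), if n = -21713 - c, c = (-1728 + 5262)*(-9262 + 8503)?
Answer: 14101/657620 ≈ 0.021442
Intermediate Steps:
c = -2682306 (c = 3534*(-759) = -2682306)
n = 2660593 (n = -21713 - 1*(-2682306) = -21713 + 2682306 = 2660593)
(16828 + 39576)/(n - 30113) = (16828 + 39576)/(2660593 - 30113) = 56404/2630480 = 56404*(1/2630480) = 14101/657620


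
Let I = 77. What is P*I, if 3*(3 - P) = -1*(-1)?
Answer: 616/3 ≈ 205.33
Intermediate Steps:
P = 8/3 (P = 3 - (-1)*(-1)/3 = 3 - 1/3*1 = 3 - 1/3 = 8/3 ≈ 2.6667)
P*I = (8/3)*77 = 616/3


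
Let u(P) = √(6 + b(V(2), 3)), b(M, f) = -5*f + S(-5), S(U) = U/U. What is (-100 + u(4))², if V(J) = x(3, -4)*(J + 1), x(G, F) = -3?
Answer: 9992 - 400*I*√2 ≈ 9992.0 - 565.69*I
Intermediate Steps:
S(U) = 1
V(J) = -3 - 3*J (V(J) = -3*(J + 1) = -3*(1 + J) = -3 - 3*J)
b(M, f) = 1 - 5*f (b(M, f) = -5*f + 1 = 1 - 5*f)
u(P) = 2*I*√2 (u(P) = √(6 + (1 - 5*3)) = √(6 + (1 - 15)) = √(6 - 14) = √(-8) = 2*I*√2)
(-100 + u(4))² = (-100 + 2*I*√2)²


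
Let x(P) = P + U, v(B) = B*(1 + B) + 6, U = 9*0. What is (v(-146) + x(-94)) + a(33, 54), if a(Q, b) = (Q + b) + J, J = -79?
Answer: 21090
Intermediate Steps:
U = 0
v(B) = 6 + B*(1 + B)
a(Q, b) = -79 + Q + b (a(Q, b) = (Q + b) - 79 = -79 + Q + b)
x(P) = P (x(P) = P + 0 = P)
(v(-146) + x(-94)) + a(33, 54) = ((6 - 146 + (-146)²) - 94) + (-79 + 33 + 54) = ((6 - 146 + 21316) - 94) + 8 = (21176 - 94) + 8 = 21082 + 8 = 21090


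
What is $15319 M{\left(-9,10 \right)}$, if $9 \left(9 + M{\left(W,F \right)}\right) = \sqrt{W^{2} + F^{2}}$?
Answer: $-137871 + \frac{15319 \sqrt{181}}{9} \approx -1.1497 \cdot 10^{5}$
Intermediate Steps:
$M{\left(W,F \right)} = -9 + \frac{\sqrt{F^{2} + W^{2}}}{9}$ ($M{\left(W,F \right)} = -9 + \frac{\sqrt{W^{2} + F^{2}}}{9} = -9 + \frac{\sqrt{F^{2} + W^{2}}}{9}$)
$15319 M{\left(-9,10 \right)} = 15319 \left(-9 + \frac{\sqrt{10^{2} + \left(-9\right)^{2}}}{9}\right) = 15319 \left(-9 + \frac{\sqrt{100 + 81}}{9}\right) = 15319 \left(-9 + \frac{\sqrt{181}}{9}\right) = -137871 + \frac{15319 \sqrt{181}}{9}$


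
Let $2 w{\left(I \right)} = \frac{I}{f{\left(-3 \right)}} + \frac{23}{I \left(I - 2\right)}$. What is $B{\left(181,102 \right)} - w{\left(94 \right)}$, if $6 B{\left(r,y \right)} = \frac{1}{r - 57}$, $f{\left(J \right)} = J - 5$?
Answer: $\frac{410875}{69936} \approx 5.875$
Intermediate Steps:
$f{\left(J \right)} = -5 + J$
$B{\left(r,y \right)} = \frac{1}{6 \left(-57 + r\right)}$ ($B{\left(r,y \right)} = \frac{1}{6 \left(r - 57\right)} = \frac{1}{6 \left(-57 + r\right)}$)
$w{\left(I \right)} = - \frac{I}{16} + \frac{23}{2 I \left(-2 + I\right)}$ ($w{\left(I \right)} = \frac{\frac{I}{-5 - 3} + \frac{23}{I \left(I - 2\right)}}{2} = \frac{\frac{I}{-8} + \frac{23}{I \left(-2 + I\right)}}{2} = \frac{I \left(- \frac{1}{8}\right) + 23 \frac{1}{I \left(-2 + I\right)}}{2} = \frac{- \frac{I}{8} + \frac{23}{I \left(-2 + I\right)}}{2} = - \frac{I}{16} + \frac{23}{2 I \left(-2 + I\right)}$)
$B{\left(181,102 \right)} - w{\left(94 \right)} = \frac{1}{6 \left(-57 + 181\right)} - \frac{184 - 94^{3} + 2 \cdot 94^{2}}{16 \cdot 94 \left(-2 + 94\right)} = \frac{1}{6 \cdot 124} - \frac{1}{16} \cdot \frac{1}{94} \cdot \frac{1}{92} \left(184 - 830584 + 2 \cdot 8836\right) = \frac{1}{6} \cdot \frac{1}{124} - \frac{1}{16} \cdot \frac{1}{94} \cdot \frac{1}{92} \left(184 - 830584 + 17672\right) = \frac{1}{744} - \frac{1}{16} \cdot \frac{1}{94} \cdot \frac{1}{92} \left(-812728\right) = \frac{1}{744} - - \frac{4417}{752} = \frac{1}{744} + \frac{4417}{752} = \frac{410875}{69936}$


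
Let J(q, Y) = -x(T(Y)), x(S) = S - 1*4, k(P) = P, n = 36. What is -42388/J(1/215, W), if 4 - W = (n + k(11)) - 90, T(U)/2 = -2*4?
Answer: -10597/5 ≈ -2119.4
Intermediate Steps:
T(U) = -16 (T(U) = 2*(-2*4) = 2*(-8) = -16)
x(S) = -4 + S (x(S) = S - 4 = -4 + S)
W = 47 (W = 4 - ((36 + 11) - 90) = 4 - (47 - 90) = 4 - 1*(-43) = 4 + 43 = 47)
J(q, Y) = 20 (J(q, Y) = -(-4 - 16) = -1*(-20) = 20)
-42388/J(1/215, W) = -42388/20 = -42388*1/20 = -10597/5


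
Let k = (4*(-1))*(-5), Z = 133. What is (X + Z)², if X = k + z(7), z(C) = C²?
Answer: 40804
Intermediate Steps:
k = 20 (k = -4*(-5) = 20)
X = 69 (X = 20 + 7² = 20 + 49 = 69)
(X + Z)² = (69 + 133)² = 202² = 40804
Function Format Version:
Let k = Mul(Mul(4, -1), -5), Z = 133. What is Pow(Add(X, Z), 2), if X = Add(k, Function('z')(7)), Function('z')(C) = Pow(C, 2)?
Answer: 40804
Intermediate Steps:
k = 20 (k = Mul(-4, -5) = 20)
X = 69 (X = Add(20, Pow(7, 2)) = Add(20, 49) = 69)
Pow(Add(X, Z), 2) = Pow(Add(69, 133), 2) = Pow(202, 2) = 40804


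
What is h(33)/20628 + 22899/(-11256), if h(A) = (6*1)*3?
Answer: -4371833/2149896 ≈ -2.0335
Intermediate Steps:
h(A) = 18 (h(A) = 6*3 = 18)
h(33)/20628 + 22899/(-11256) = 18/20628 + 22899/(-11256) = 18*(1/20628) + 22899*(-1/11256) = 1/1146 - 7633/3752 = -4371833/2149896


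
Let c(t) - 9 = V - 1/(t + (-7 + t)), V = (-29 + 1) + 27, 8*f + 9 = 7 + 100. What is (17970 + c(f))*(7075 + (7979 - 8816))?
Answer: 3925124264/35 ≈ 1.1215e+8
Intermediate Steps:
f = 49/4 (f = -9/8 + (7 + 100)/8 = -9/8 + (⅛)*107 = -9/8 + 107/8 = 49/4 ≈ 12.250)
V = -1 (V = -28 + 27 = -1)
c(t) = 8 - 1/(-7 + 2*t) (c(t) = 9 + (-1 - 1/(t + (-7 + t))) = 9 + (-1 - 1/(-7 + 2*t)) = 8 - 1/(-7 + 2*t))
(17970 + c(f))*(7075 + (7979 - 8816)) = (17970 + (-57 + 16*(49/4))/(-7 + 2*(49/4)))*(7075 + (7979 - 8816)) = (17970 + (-57 + 196)/(-7 + 49/2))*(7075 - 837) = (17970 + 139/(35/2))*6238 = (17970 + (2/35)*139)*6238 = (17970 + 278/35)*6238 = (629228/35)*6238 = 3925124264/35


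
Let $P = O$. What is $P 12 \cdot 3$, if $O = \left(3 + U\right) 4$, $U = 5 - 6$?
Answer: $288$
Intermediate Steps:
$U = -1$ ($U = 5 - 6 = -1$)
$O = 8$ ($O = \left(3 - 1\right) 4 = 2 \cdot 4 = 8$)
$P = 8$
$P 12 \cdot 3 = 8 \cdot 12 \cdot 3 = 96 \cdot 3 = 288$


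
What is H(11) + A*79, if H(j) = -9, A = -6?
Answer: -483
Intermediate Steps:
H(11) + A*79 = -9 - 6*79 = -9 - 474 = -483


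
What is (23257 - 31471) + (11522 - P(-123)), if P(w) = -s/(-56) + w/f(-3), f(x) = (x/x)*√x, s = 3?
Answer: 185245/56 - 41*I*√3 ≈ 3307.9 - 71.014*I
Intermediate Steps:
f(x) = √x (f(x) = 1*√x = √x)
P(w) = 3/56 - I*w*√3/3 (P(w) = -1*3/(-56) + w/(√(-3)) = -3*(-1/56) + w/((I*√3)) = 3/56 + w*(-I*√3/3) = 3/56 - I*w*√3/3)
(23257 - 31471) + (11522 - P(-123)) = (23257 - 31471) + (11522 - (3/56 - ⅓*I*(-123)*√3)) = -8214 + (11522 - (3/56 + 41*I*√3)) = -8214 + (11522 + (-3/56 - 41*I*√3)) = -8214 + (645229/56 - 41*I*√3) = 185245/56 - 41*I*√3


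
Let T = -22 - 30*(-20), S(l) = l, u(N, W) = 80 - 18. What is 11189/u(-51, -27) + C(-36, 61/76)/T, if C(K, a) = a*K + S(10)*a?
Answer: 122853015/680884 ≈ 180.43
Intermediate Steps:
u(N, W) = 62
T = 578 (T = -22 + 600 = 578)
C(K, a) = 10*a + K*a (C(K, a) = a*K + 10*a = K*a + 10*a = 10*a + K*a)
11189/u(-51, -27) + C(-36, 61/76)/T = 11189/62 + ((61/76)*(10 - 36))/578 = 11189*(1/62) + ((61*(1/76))*(-26))*(1/578) = 11189/62 + ((61/76)*(-26))*(1/578) = 11189/62 - 793/38*1/578 = 11189/62 - 793/21964 = 122853015/680884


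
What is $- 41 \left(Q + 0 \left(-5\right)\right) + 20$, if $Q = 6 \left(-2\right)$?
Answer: $512$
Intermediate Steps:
$Q = -12$
$- 41 \left(Q + 0 \left(-5\right)\right) + 20 = - 41 \left(-12 + 0 \left(-5\right)\right) + 20 = - 41 \left(-12 + 0\right) + 20 = \left(-41\right) \left(-12\right) + 20 = 492 + 20 = 512$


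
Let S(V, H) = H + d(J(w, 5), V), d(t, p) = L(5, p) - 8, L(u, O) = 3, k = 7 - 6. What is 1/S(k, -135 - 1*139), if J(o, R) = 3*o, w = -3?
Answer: -1/279 ≈ -0.0035842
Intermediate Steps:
k = 1
d(t, p) = -5 (d(t, p) = 3 - 8 = -5)
S(V, H) = -5 + H (S(V, H) = H - 5 = -5 + H)
1/S(k, -135 - 1*139) = 1/(-5 + (-135 - 1*139)) = 1/(-5 + (-135 - 139)) = 1/(-5 - 274) = 1/(-279) = -1/279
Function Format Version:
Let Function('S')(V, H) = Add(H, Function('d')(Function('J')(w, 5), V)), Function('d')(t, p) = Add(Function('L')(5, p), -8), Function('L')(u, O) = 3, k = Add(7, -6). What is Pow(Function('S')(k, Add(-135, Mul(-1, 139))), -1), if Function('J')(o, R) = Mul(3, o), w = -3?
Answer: Rational(-1, 279) ≈ -0.0035842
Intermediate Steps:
k = 1
Function('d')(t, p) = -5 (Function('d')(t, p) = Add(3, -8) = -5)
Function('S')(V, H) = Add(-5, H) (Function('S')(V, H) = Add(H, -5) = Add(-5, H))
Pow(Function('S')(k, Add(-135, Mul(-1, 139))), -1) = Pow(Add(-5, Add(-135, Mul(-1, 139))), -1) = Pow(Add(-5, Add(-135, -139)), -1) = Pow(Add(-5, -274), -1) = Pow(-279, -1) = Rational(-1, 279)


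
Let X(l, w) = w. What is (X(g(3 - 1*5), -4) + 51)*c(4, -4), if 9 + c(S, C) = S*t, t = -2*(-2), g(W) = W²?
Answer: 329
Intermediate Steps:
t = 4
c(S, C) = -9 + 4*S (c(S, C) = -9 + S*4 = -9 + 4*S)
(X(g(3 - 1*5), -4) + 51)*c(4, -4) = (-4 + 51)*(-9 + 4*4) = 47*(-9 + 16) = 47*7 = 329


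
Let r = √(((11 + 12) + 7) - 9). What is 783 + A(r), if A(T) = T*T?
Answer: 804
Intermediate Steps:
r = √21 (r = √((23 + 7) - 9) = √(30 - 9) = √21 ≈ 4.5826)
A(T) = T²
783 + A(r) = 783 + (√21)² = 783 + 21 = 804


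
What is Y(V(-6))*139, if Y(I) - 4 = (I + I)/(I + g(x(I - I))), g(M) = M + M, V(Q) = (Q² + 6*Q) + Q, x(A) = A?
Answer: 834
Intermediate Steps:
V(Q) = Q² + 7*Q
g(M) = 2*M
Y(I) = 6 (Y(I) = 4 + (I + I)/(I + 2*(I - I)) = 4 + (2*I)/(I + 2*0) = 4 + (2*I)/(I + 0) = 4 + (2*I)/I = 4 + 2 = 6)
Y(V(-6))*139 = 6*139 = 834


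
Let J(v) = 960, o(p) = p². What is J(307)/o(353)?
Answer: 960/124609 ≈ 0.0077041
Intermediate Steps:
J(307)/o(353) = 960/(353²) = 960/124609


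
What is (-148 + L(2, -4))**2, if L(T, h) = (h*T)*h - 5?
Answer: 14641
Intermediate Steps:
L(T, h) = -5 + T*h**2 (L(T, h) = (T*h)*h - 5 = T*h**2 - 5 = -5 + T*h**2)
(-148 + L(2, -4))**2 = (-148 + (-5 + 2*(-4)**2))**2 = (-148 + (-5 + 2*16))**2 = (-148 + (-5 + 32))**2 = (-148 + 27)**2 = (-121)**2 = 14641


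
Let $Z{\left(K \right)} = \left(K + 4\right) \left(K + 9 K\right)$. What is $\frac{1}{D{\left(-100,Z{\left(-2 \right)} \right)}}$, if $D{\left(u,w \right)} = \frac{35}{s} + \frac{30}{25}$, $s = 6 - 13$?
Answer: $- \frac{5}{19} \approx -0.26316$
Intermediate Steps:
$s = -7$ ($s = 6 - 13 = -7$)
$Z{\left(K \right)} = 10 K \left(4 + K\right)$ ($Z{\left(K \right)} = \left(4 + K\right) 10 K = 10 K \left(4 + K\right)$)
$D{\left(u,w \right)} = - \frac{19}{5}$ ($D{\left(u,w \right)} = \frac{35}{-7} + \frac{30}{25} = 35 \left(- \frac{1}{7}\right) + 30 \cdot \frac{1}{25} = -5 + \frac{6}{5} = - \frac{19}{5}$)
$\frac{1}{D{\left(-100,Z{\left(-2 \right)} \right)}} = \frac{1}{- \frac{19}{5}} = - \frac{5}{19}$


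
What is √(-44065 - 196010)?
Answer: 15*I*√1067 ≈ 489.97*I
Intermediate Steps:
√(-44065 - 196010) = √(-240075) = 15*I*√1067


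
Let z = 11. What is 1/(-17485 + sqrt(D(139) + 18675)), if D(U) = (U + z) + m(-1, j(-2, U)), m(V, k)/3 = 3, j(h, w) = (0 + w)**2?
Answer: -17485/305706391 - sqrt(18834)/305706391 ≈ -5.7644e-5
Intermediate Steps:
j(h, w) = w**2
m(V, k) = 9 (m(V, k) = 3*3 = 9)
D(U) = 20 + U (D(U) = (U + 11) + 9 = (11 + U) + 9 = 20 + U)
1/(-17485 + sqrt(D(139) + 18675)) = 1/(-17485 + sqrt((20 + 139) + 18675)) = 1/(-17485 + sqrt(159 + 18675)) = 1/(-17485 + sqrt(18834))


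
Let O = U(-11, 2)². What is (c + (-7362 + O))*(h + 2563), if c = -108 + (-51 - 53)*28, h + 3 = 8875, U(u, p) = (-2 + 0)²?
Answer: -118535210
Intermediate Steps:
U(u, p) = 4 (U(u, p) = (-2)² = 4)
h = 8872 (h = -3 + 8875 = 8872)
O = 16 (O = 4² = 16)
c = -3020 (c = -108 - 104*28 = -108 - 2912 = -3020)
(c + (-7362 + O))*(h + 2563) = (-3020 + (-7362 + 16))*(8872 + 2563) = (-3020 - 7346)*11435 = -10366*11435 = -118535210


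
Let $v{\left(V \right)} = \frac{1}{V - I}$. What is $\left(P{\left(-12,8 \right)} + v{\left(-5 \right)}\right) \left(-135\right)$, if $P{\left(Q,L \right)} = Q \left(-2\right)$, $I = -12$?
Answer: $- \frac{22815}{7} \approx -3259.3$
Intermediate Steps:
$P{\left(Q,L \right)} = - 2 Q$
$v{\left(V \right)} = \frac{1}{12 + V}$ ($v{\left(V \right)} = \frac{1}{V - -12} = \frac{1}{V + 12} = \frac{1}{12 + V}$)
$\left(P{\left(-12,8 \right)} + v{\left(-5 \right)}\right) \left(-135\right) = \left(\left(-2\right) \left(-12\right) + \frac{1}{12 - 5}\right) \left(-135\right) = \left(24 + \frac{1}{7}\right) \left(-135\right) = \frac{169}{7} \left(-135\right) = - \frac{22815}{7}$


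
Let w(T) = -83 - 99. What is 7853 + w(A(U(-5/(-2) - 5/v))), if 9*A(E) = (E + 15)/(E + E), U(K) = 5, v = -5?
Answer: 7671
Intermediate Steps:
A(E) = (15 + E)/(18*E) (A(E) = ((E + 15)/(E + E))/9 = ((15 + E)/((2*E)))/9 = ((15 + E)*(1/(2*E)))/9 = ((15 + E)/(2*E))/9 = (15 + E)/(18*E))
w(T) = -182
7853 + w(A(U(-5/(-2) - 5/v))) = 7853 - 182 = 7671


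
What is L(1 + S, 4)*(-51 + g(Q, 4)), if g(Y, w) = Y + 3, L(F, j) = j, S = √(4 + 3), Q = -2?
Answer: -200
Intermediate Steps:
S = √7 ≈ 2.6458
g(Y, w) = 3 + Y
L(1 + S, 4)*(-51 + g(Q, 4)) = 4*(-51 + (3 - 2)) = 4*(-51 + 1) = 4*(-50) = -200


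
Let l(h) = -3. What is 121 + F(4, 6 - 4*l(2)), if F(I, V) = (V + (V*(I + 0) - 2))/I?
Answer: 143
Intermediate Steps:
F(I, V) = (-2 + V + I*V)/I (F(I, V) = (V + (V*I - 2))/I = (V + (I*V - 2))/I = (V + (-2 + I*V))/I = (-2 + V + I*V)/I)
121 + F(4, 6 - 4*l(2)) = 121 + (-2 + (6 - 4*(-3)) + 4*(6 - 4*(-3)))/4 = 121 + (-2 + (6 + 12) + 4*(6 + 12))/4 = 121 + (-2 + 18 + 4*18)/4 = 121 + (-2 + 18 + 72)/4 = 121 + (¼)*88 = 121 + 22 = 143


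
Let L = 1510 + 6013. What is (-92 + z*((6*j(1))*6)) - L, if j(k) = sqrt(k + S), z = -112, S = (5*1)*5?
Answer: -7615 - 4032*sqrt(26) ≈ -28174.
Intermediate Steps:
S = 25 (S = 5*5 = 25)
j(k) = sqrt(25 + k) (j(k) = sqrt(k + 25) = sqrt(25 + k))
L = 7523
(-92 + z*((6*j(1))*6)) - L = (-92 - 112*6*sqrt(25 + 1)*6) - 1*7523 = (-92 - 112*6*sqrt(26)*6) - 7523 = (-92 - 4032*sqrt(26)) - 7523 = -7615 - 4032*sqrt(26)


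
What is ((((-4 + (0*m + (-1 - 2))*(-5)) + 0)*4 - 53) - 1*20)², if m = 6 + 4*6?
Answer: 841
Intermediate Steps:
m = 30 (m = 6 + 24 = 30)
((((-4 + (0*m + (-1 - 2))*(-5)) + 0)*4 - 53) - 1*20)² = ((((-4 + (0*30 + (-1 - 2))*(-5)) + 0)*4 - 53) - 1*20)² = ((((-4 + (0 - 3)*(-5)) + 0)*4 - 53) - 20)² = ((((-4 - 3*(-5)) + 0)*4 - 53) - 20)² = ((((-4 + 15) + 0)*4 - 53) - 20)² = (((11 + 0)*4 - 53) - 20)² = ((11*4 - 53) - 20)² = ((44 - 53) - 20)² = (-9 - 20)² = (-29)² = 841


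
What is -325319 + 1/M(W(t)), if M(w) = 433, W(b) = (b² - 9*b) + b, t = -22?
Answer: -140863126/433 ≈ -3.2532e+5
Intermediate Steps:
W(b) = b² - 8*b
-325319 + 1/M(W(t)) = -325319 + 1/433 = -140863126/433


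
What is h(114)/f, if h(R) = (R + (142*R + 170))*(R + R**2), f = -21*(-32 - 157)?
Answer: 71982640/1323 ≈ 54409.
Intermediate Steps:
f = 3969 (f = -21*(-189) = 3969)
h(R) = (170 + 143*R)*(R + R**2) (h(R) = (R + (170 + 142*R))*(R + R**2) = (170 + 143*R)*(R + R**2))
h(114)/f = (114*(170 + 143*114**2 + 313*114))/3969 = (114*(170 + 143*12996 + 35682))*(1/3969) = (114*(170 + 1858428 + 35682))*(1/3969) = (114*1894280)*(1/3969) = 215947920*(1/3969) = 71982640/1323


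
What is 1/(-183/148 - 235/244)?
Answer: -4514/9929 ≈ -0.45463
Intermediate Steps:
1/(-183/148 - 235/244) = 1/(-9929/4514) = -4514/9929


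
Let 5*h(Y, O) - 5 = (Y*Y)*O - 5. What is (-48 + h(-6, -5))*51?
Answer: -4284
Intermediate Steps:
h(Y, O) = O*Y**2/5 (h(Y, O) = 1 + ((Y*Y)*O - 5)/5 = 1 + (Y**2*O - 5)/5 = 1 + (O*Y**2 - 5)/5 = 1 + (-5 + O*Y**2)/5 = 1 + (-1 + O*Y**2/5) = O*Y**2/5)
(-48 + h(-6, -5))*51 = (-48 + (1/5)*(-5)*(-6)**2)*51 = (-48 + (1/5)*(-5)*36)*51 = (-48 - 36)*51 = -84*51 = -4284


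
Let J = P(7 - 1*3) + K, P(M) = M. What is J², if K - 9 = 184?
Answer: 38809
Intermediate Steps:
K = 193 (K = 9 + 184 = 193)
J = 197 (J = (7 - 1*3) + 193 = (7 - 3) + 193 = 4 + 193 = 197)
J² = 197² = 38809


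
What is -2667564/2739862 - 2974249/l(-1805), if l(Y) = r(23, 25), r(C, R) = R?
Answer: -4074549251369/34248275 ≈ -1.1897e+5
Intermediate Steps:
l(Y) = 25
-2667564/2739862 - 2974249/l(-1805) = -2667564/2739862 - 2974249/25 = -2667564*1/2739862 - 2974249*1/25 = -1333782/1369931 - 2974249/25 = -4074549251369/34248275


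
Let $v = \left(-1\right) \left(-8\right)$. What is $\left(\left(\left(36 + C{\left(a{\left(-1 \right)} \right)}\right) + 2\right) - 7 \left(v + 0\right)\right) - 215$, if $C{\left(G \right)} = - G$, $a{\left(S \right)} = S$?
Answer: $-232$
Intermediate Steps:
$v = 8$
$\left(\left(\left(36 + C{\left(a{\left(-1 \right)} \right)}\right) + 2\right) - 7 \left(v + 0\right)\right) - 215 = \left(\left(\left(36 - -1\right) + 2\right) - 7 \left(8 + 0\right)\right) - 215 = \left(\left(\left(36 + 1\right) + 2\right) - 56\right) - 215 = \left(\left(37 + 2\right) - 56\right) - 215 = \left(39 - 56\right) - 215 = -17 - 215 = -232$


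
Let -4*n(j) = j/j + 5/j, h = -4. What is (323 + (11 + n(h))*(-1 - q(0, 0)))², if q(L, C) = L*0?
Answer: 24910081/256 ≈ 97305.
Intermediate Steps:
q(L, C) = 0
n(j) = -¼ - 5/(4*j) (n(j) = -(j/j + 5/j)/4 = -(1 + 5/j)/4 = -¼ - 5/(4*j))
(323 + (11 + n(h))*(-1 - q(0, 0)))² = (323 + (11 + (¼)*(-5 - 1*(-4))/(-4))*(-1 - 1*0))² = (323 + (11 + (¼)*(-¼)*(-5 + 4))*(-1 + 0))² = (323 + (11 + (¼)*(-¼)*(-1))*(-1))² = (323 + (11 + 1/16)*(-1))² = (323 + (177/16)*(-1))² = (323 - 177/16)² = (4991/16)² = 24910081/256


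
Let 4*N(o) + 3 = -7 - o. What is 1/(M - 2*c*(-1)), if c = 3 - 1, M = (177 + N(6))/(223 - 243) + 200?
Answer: 20/3907 ≈ 0.0051190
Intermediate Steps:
N(o) = -5/2 - o/4 (N(o) = -3/4 + (-7 - o)/4 = -3/4 + (-7/4 - o/4) = -5/2 - o/4)
M = 3827/20 (M = (177 + (-5/2 - 1/4*6))/(223 - 243) + 200 = (177 + (-5/2 - 3/2))/(-20) + 200 = (177 - 4)*(-1/20) + 200 = 173*(-1/20) + 200 = -173/20 + 200 = 3827/20 ≈ 191.35)
c = 2
1/(M - 2*c*(-1)) = 1/(3827/20 - 2*2*(-1)) = 1/(3827/20 - 4*(-1)) = 1/(3827/20 + 4) = 1/(3907/20) = 20/3907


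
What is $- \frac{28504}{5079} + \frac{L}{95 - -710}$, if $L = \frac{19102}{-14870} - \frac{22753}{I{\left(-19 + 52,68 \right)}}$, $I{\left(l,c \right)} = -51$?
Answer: $- \frac{2614646577778}{516777965025} \approx -5.0595$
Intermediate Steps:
$L = \frac{168681454}{379185}$ ($L = \frac{19102}{-14870} - \frac{22753}{-51} = 19102 \left(- \frac{1}{14870}\right) - - \frac{22753}{51} = - \frac{9551}{7435} + \frac{22753}{51} = \frac{168681454}{379185} \approx 444.85$)
$- \frac{28504}{5079} + \frac{L}{95 - -710} = - \frac{28504}{5079} + \frac{168681454}{379185 \left(95 - -710\right)} = \left(-28504\right) \frac{1}{5079} + \frac{168681454}{379185 \left(95 + 710\right)} = - \frac{28504}{5079} + \frac{168681454}{379185 \cdot 805} = - \frac{28504}{5079} + \frac{168681454}{379185} \cdot \frac{1}{805} = - \frac{28504}{5079} + \frac{168681454}{305243925} = - \frac{2614646577778}{516777965025}$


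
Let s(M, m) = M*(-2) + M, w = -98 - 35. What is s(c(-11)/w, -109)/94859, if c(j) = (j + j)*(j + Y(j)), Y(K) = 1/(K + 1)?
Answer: 1221/63081235 ≈ 1.9356e-5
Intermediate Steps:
w = -133
Y(K) = 1/(1 + K)
c(j) = 2*j*(j + 1/(1 + j)) (c(j) = (j + j)*(j + 1/(1 + j)) = (2*j)*(j + 1/(1 + j)) = 2*j*(j + 1/(1 + j)))
s(M, m) = -M (s(M, m) = -2*M + M = -M)
s(c(-11)/w, -109)/94859 = -2*(-11)*(1 - 11*(1 - 11))/(1 - 11)/(-133)/94859 = -2*(-11)*(1 - 11*(-10))/(-10)*(-1)/133*(1/94859) = -2*(-11)*(-⅒)*(1 + 110)*(-1)/133*(1/94859) = -2*(-11)*(-⅒)*111*(-1)/133*(1/94859) = -1221*(-1)/(5*133)*(1/94859) = -1*(-1221/665)*(1/94859) = (1221/665)*(1/94859) = 1221/63081235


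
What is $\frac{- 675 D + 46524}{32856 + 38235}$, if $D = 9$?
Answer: $\frac{13483}{23697} \approx 0.56898$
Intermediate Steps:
$\frac{- 675 D + 46524}{32856 + 38235} = \frac{\left(-675\right) 9 + 46524}{32856 + 38235} = \frac{-6075 + 46524}{71091} = 40449 \cdot \frac{1}{71091} = \frac{13483}{23697}$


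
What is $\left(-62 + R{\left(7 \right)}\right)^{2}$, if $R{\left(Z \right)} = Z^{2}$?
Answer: $169$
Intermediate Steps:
$\left(-62 + R{\left(7 \right)}\right)^{2} = \left(-62 + 7^{2}\right)^{2} = \left(-62 + 49\right)^{2} = \left(-13\right)^{2} = 169$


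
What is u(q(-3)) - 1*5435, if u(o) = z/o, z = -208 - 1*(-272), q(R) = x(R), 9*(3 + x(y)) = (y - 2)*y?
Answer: -5483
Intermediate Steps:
x(y) = -3 + y*(-2 + y)/9 (x(y) = -3 + ((y - 2)*y)/9 = -3 + ((-2 + y)*y)/9 = -3 + (y*(-2 + y))/9 = -3 + y*(-2 + y)/9)
q(R) = -3 - 2*R/9 + R**2/9
z = 64 (z = -208 + 272 = 64)
u(o) = 64/o
u(q(-3)) - 1*5435 = 64/(-3 - 2/9*(-3) + (1/9)*(-3)**2) - 1*5435 = 64/(-3 + 2/3 + (1/9)*9) - 5435 = 64/(-3 + 2/3 + 1) - 5435 = 64/(-4/3) - 5435 = 64*(-3/4) - 5435 = -48 - 5435 = -5483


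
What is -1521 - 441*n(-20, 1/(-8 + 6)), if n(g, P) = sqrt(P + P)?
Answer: -1521 - 441*I ≈ -1521.0 - 441.0*I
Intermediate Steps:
n(g, P) = sqrt(2)*sqrt(P) (n(g, P) = sqrt(2*P) = sqrt(2)*sqrt(P))
-1521 - 441*n(-20, 1/(-8 + 6)) = -1521 - 441*sqrt(2)*sqrt(1/(-8 + 6)) = -1521 - 441*sqrt(2)*sqrt(1/(-2)) = -1521 - 441*sqrt(2)*sqrt(-1/2) = -1521 - 441*sqrt(2)*I*sqrt(2)/2 = -1521 - 441*I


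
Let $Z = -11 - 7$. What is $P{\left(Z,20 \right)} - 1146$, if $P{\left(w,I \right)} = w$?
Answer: $-1164$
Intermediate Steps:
$Z = -18$
$P{\left(Z,20 \right)} - 1146 = -18 - 1146 = -1164$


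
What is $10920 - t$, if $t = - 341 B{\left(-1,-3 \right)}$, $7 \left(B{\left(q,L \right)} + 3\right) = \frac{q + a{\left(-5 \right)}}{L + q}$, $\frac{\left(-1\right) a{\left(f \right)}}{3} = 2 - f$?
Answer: $\frac{142309}{14} \approx 10165.0$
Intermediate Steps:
$a{\left(f \right)} = -6 + 3 f$ ($a{\left(f \right)} = - 3 \left(2 - f\right) = -6 + 3 f$)
$B{\left(q,L \right)} = -3 + \frac{-21 + q}{7 \left(L + q\right)}$ ($B{\left(q,L \right)} = -3 + \frac{\left(q + \left(-6 + 3 \left(-5\right)\right)\right) \frac{1}{L + q}}{7} = -3 + \frac{\left(q - 21\right) \frac{1}{L + q}}{7} = -3 + \frac{\left(-21 + q\right) \frac{1}{L + q}}{7} = -3 + \frac{\frac{1}{L + q} \left(-21 + q\right)}{7} = -3 + \frac{-21 + q}{7 \left(L + q\right)}$)
$t = \frac{10571}{14}$ ($t = - 341 \frac{-3 - -9 - - \frac{20}{7}}{-3 - 1} = - 341 \frac{-3 + 9 + \frac{20}{7}}{-4} = - 341 \left(\left(- \frac{1}{4}\right) \frac{62}{7}\right) = \left(-341\right) \left(- \frac{31}{14}\right) = \frac{10571}{14} \approx 755.07$)
$10920 - t = 10920 - \frac{10571}{14} = \frac{142309}{14}$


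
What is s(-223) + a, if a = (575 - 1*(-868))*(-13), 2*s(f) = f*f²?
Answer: -11127085/2 ≈ -5.5635e+6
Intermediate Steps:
s(f) = f³/2 (s(f) = (f*f²)/2 = f³/2)
a = -18759 (a = (575 + 868)*(-13) = 1443*(-13) = -18759)
s(-223) + a = (½)*(-223)³ - 18759 = (½)*(-11089567) - 18759 = -11089567/2 - 18759 = -11127085/2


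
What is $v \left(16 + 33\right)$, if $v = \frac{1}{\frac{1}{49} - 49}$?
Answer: $- \frac{2401}{2400} \approx -1.0004$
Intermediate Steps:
$v = - \frac{49}{2400}$ ($v = \frac{1}{\frac{1}{49} - 49} = \frac{1}{- \frac{2400}{49}} = - \frac{49}{2400} \approx -0.020417$)
$v \left(16 + 33\right) = - \frac{49 \left(16 + 33\right)}{2400} = \left(- \frac{49}{2400}\right) 49 = - \frac{2401}{2400}$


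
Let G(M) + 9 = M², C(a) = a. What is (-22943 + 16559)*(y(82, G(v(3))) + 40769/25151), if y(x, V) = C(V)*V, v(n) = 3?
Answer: -37181328/3593 ≈ -10348.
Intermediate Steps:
G(M) = -9 + M²
y(x, V) = V² (y(x, V) = V*V = V²)
(-22943 + 16559)*(y(82, G(v(3))) + 40769/25151) = (-22943 + 16559)*((-9 + 3²)² + 40769/25151) = -6384*((-9 + 9)² + 40769*(1/25151)) = -6384*(0² + 40769/25151) = -6384*(0 + 40769/25151) = -6384*40769/25151 = -37181328/3593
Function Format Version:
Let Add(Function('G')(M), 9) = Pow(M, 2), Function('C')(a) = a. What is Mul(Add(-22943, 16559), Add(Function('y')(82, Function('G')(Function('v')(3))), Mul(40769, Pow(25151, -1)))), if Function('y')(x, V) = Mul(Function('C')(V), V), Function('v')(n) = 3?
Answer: Rational(-37181328, 3593) ≈ -10348.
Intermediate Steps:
Function('G')(M) = Add(-9, Pow(M, 2))
Function('y')(x, V) = Pow(V, 2) (Function('y')(x, V) = Mul(V, V) = Pow(V, 2))
Mul(Add(-22943, 16559), Add(Function('y')(82, Function('G')(Function('v')(3))), Mul(40769, Pow(25151, -1)))) = Mul(Add(-22943, 16559), Add(Pow(Add(-9, Pow(3, 2)), 2), Mul(40769, Pow(25151, -1)))) = Mul(-6384, Add(Pow(Add(-9, 9), 2), Mul(40769, Rational(1, 25151)))) = Mul(-6384, Add(Pow(0, 2), Rational(40769, 25151))) = Mul(-6384, Add(0, Rational(40769, 25151))) = Mul(-6384, Rational(40769, 25151)) = Rational(-37181328, 3593)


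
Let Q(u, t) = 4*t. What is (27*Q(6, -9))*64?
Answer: -62208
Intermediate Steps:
(27*Q(6, -9))*64 = (27*(4*(-9)))*64 = (27*(-36))*64 = -972*64 = -62208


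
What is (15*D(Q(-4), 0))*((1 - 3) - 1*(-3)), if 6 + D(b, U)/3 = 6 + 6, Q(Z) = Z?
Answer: 270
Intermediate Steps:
D(b, U) = 18 (D(b, U) = -18 + 3*(6 + 6) = -18 + 3*12 = -18 + 36 = 18)
(15*D(Q(-4), 0))*((1 - 3) - 1*(-3)) = (15*18)*((1 - 3) - 1*(-3)) = 270*(-2 + 3) = 270*1 = 270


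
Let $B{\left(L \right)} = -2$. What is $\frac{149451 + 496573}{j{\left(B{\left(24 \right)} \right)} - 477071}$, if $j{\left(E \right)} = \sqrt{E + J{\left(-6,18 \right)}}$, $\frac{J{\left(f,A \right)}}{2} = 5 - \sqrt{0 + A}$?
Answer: $- \frac{646024}{477071 - \sqrt{8 - 6 \sqrt{2}}} \approx -1.3541 - 1.9773 \cdot 10^{-6} i$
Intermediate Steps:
$J{\left(f,A \right)} = 10 - 2 \sqrt{A}$ ($J{\left(f,A \right)} = 2 \left(5 - \sqrt{0 + A}\right) = 2 \left(5 - \sqrt{A}\right) = 10 - 2 \sqrt{A}$)
$j{\left(E \right)} = \sqrt{10 + E - 6 \sqrt{2}}$ ($j{\left(E \right)} = \sqrt{E + \left(10 - 2 \sqrt{18}\right)} = \sqrt{E + \left(10 - 2 \cdot 3 \sqrt{2}\right)} = \sqrt{E + \left(10 - 6 \sqrt{2}\right)} = \sqrt{10 + E - 6 \sqrt{2}}$)
$\frac{149451 + 496573}{j{\left(B{\left(24 \right)} \right)} - 477071} = \frac{149451 + 496573}{\sqrt{10 - 2 - 6 \sqrt{2}} - 477071} = \frac{646024}{\sqrt{8 - 6 \sqrt{2}} - 477071} = \frac{646024}{-477071 + \sqrt{8 - 6 \sqrt{2}}}$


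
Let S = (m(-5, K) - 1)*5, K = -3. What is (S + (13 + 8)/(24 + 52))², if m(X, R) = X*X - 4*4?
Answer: 9369721/5776 ≈ 1622.2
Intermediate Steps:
m(X, R) = -16 + X² (m(X, R) = X² - 16 = -16 + X²)
S = 40 (S = ((-16 + (-5)²) - 1)*5 = ((-16 + 25) - 1)*5 = (9 - 1)*5 = 8*5 = 40)
(S + (13 + 8)/(24 + 52))² = (40 + (13 + 8)/(24 + 52))² = (40 + 21/76)² = (3061/76)² = 9369721/5776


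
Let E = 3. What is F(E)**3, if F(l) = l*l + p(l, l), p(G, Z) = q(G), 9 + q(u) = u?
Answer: 27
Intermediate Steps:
q(u) = -9 + u
p(G, Z) = -9 + G
F(l) = -9 + l + l**2 (F(l) = l*l + (-9 + l) = l**2 + (-9 + l) = -9 + l + l**2)
F(E)**3 = (-9 + 3 + 3**2)**3 = (-9 + 3 + 9)**3 = 3**3 = 27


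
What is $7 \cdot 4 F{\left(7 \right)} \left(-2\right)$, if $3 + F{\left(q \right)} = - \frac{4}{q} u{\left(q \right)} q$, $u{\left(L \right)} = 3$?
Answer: $840$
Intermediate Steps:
$F{\left(q \right)} = -15$ ($F{\left(q \right)} = -3 + - \frac{4}{q} 3 q = -3 + - \frac{12}{q} q = -3 - 12 = -15$)
$7 \cdot 4 F{\left(7 \right)} \left(-2\right) = 7 \cdot 4 \left(-15\right) \left(-2\right) = 28 \left(-15\right) \left(-2\right) = \left(-420\right) \left(-2\right) = 840$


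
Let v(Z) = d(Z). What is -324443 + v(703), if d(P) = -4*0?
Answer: -324443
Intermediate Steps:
d(P) = 0
v(Z) = 0
-324443 + v(703) = -324443 + 0 = -324443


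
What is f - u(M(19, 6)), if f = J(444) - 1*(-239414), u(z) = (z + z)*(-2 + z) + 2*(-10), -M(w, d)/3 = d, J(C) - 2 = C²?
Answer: 435852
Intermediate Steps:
J(C) = 2 + C²
M(w, d) = -3*d
u(z) = -20 + 2*z*(-2 + z) (u(z) = (2*z)*(-2 + z) - 20 = 2*z*(-2 + z) - 20 = -20 + 2*z*(-2 + z))
f = 436552 (f = (2 + 444²) - 1*(-239414) = (2 + 197136) + 239414 = 197138 + 239414 = 436552)
f - u(M(19, 6)) = 436552 - (-20 - (-12)*6 + 2*(-3*6)²) = 436552 - (-20 - 4*(-18) + 2*(-18)²) = 436552 - (-20 + 72 + 2*324) = 436552 - (-20 + 72 + 648) = 436552 - 1*700 = 436552 - 700 = 435852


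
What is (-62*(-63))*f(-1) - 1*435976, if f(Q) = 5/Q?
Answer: -455506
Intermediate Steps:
(-62*(-63))*f(-1) - 1*435976 = (-62*(-63))*(5/(-1)) - 1*435976 = 3906*(5*(-1)) - 435976 = 3906*(-5) - 435976 = -19530 - 435976 = -455506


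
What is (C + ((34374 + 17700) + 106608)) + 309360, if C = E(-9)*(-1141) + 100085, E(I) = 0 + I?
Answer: 578396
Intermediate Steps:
E(I) = I
C = 110354 (C = -9*(-1141) + 100085 = 10269 + 100085 = 110354)
(C + ((34374 + 17700) + 106608)) + 309360 = (110354 + ((34374 + 17700) + 106608)) + 309360 = (110354 + (52074 + 106608)) + 309360 = (110354 + 158682) + 309360 = 269036 + 309360 = 578396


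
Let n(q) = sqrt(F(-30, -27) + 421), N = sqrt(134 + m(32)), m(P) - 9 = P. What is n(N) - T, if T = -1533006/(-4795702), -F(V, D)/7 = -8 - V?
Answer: -766503/2397851 + sqrt(267) ≈ 16.020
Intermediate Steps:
F(V, D) = 56 + 7*V (F(V, D) = -7*(-8 - V) = 56 + 7*V)
m(P) = 9 + P
N = 5*sqrt(7) (N = sqrt(134 + (9 + 32)) = sqrt(134 + 41) = sqrt(175) = 5*sqrt(7) ≈ 13.229)
n(q) = sqrt(267) (n(q) = sqrt((56 + 7*(-30)) + 421) = sqrt((56 - 210) + 421) = sqrt(-154 + 421) = sqrt(267))
T = 766503/2397851 (T = -1533006*(-1/4795702) = 766503/2397851 ≈ 0.31966)
n(N) - T = sqrt(267) - 1*766503/2397851 = sqrt(267) - 766503/2397851 = -766503/2397851 + sqrt(267)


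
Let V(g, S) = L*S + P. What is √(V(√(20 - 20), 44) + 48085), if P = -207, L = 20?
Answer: √48758 ≈ 220.81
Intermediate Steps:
V(g, S) = -207 + 20*S (V(g, S) = 20*S - 207 = -207 + 20*S)
√(V(√(20 - 20), 44) + 48085) = √((-207 + 20*44) + 48085) = √((-207 + 880) + 48085) = √(673 + 48085) = √48758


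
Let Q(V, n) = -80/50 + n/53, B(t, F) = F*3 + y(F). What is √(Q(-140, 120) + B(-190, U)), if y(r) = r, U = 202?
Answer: 2*√14197110/265 ≈ 28.437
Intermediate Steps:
B(t, F) = 4*F (B(t, F) = F*3 + F = 3*F + F = 4*F)
Q(V, n) = -8/5 + n/53 (Q(V, n) = -80*1/50 + n*(1/53) = -8/5 + n/53)
√(Q(-140, 120) + B(-190, U)) = √((-8/5 + (1/53)*120) + 4*202) = √((-8/5 + 120/53) + 808) = √(176/265 + 808) = √(214296/265) = 2*√14197110/265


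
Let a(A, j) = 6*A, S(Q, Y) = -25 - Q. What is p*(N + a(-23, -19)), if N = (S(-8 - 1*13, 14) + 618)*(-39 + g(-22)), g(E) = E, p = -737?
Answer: 27705304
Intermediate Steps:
N = -37454 (N = ((-25 - (-8 - 1*13)) + 618)*(-39 - 22) = ((-25 - (-8 - 13)) + 618)*(-61) = ((-25 - 1*(-21)) + 618)*(-61) = ((-25 + 21) + 618)*(-61) = (-4 + 618)*(-61) = 614*(-61) = -37454)
p*(N + a(-23, -19)) = -737*(-37454 + 6*(-23)) = -737*(-37454 - 138) = -737*(-37592) = 27705304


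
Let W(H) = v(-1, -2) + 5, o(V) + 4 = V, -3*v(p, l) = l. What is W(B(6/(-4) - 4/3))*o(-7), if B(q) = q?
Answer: -187/3 ≈ -62.333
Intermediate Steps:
v(p, l) = -l/3
o(V) = -4 + V
W(H) = 17/3 (W(H) = -⅓*(-2) + 5 = ⅔ + 5 = 17/3)
W(B(6/(-4) - 4/3))*o(-7) = 17*(-4 - 7)/3 = (17/3)*(-11) = -187/3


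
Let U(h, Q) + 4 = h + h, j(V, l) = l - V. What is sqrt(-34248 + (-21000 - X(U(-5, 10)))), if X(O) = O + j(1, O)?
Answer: I*sqrt(55219) ≈ 234.99*I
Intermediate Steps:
U(h, Q) = -4 + 2*h (U(h, Q) = -4 + (h + h) = -4 + 2*h)
X(O) = -1 + 2*O (X(O) = O + (O - 1*1) = O + (O - 1) = O + (-1 + O) = -1 + 2*O)
sqrt(-34248 + (-21000 - X(U(-5, 10)))) = sqrt(-34248 + (-21000 - (-1 + 2*(-4 + 2*(-5))))) = sqrt(-34248 + (-21000 - (-1 + 2*(-4 - 10)))) = sqrt(-34248 + (-21000 - (-1 + 2*(-14)))) = sqrt(-34248 + (-21000 - (-1 - 28))) = sqrt(-34248 + (-21000 - 1*(-29))) = sqrt(-34248 + (-21000 + 29)) = sqrt(-34248 - 20971) = sqrt(-55219) = I*sqrt(55219)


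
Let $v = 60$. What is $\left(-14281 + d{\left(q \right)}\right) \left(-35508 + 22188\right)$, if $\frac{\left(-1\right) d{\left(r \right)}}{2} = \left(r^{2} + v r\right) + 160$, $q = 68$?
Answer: $426359880$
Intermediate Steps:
$d{\left(r \right)} = -320 - 120 r - 2 r^{2}$ ($d{\left(r \right)} = - 2 \left(\left(r^{2} + 60 r\right) + 160\right) = - 2 \left(160 + r^{2} + 60 r\right) = -320 - 120 r - 2 r^{2}$)
$\left(-14281 + d{\left(q \right)}\right) \left(-35508 + 22188\right) = \left(-14281 - \left(8480 + 9248\right)\right) \left(-35508 + 22188\right) = \left(-14281 - 17728\right) \left(-13320\right) = \left(-32009\right) \left(-13320\right) = 426359880$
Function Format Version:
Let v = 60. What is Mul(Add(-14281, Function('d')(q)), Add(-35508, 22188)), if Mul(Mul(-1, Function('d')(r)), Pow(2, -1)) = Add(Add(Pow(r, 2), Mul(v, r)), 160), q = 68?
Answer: 426359880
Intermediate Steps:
Function('d')(r) = Add(-320, Mul(-120, r), Mul(-2, Pow(r, 2))) (Function('d')(r) = Mul(-2, Add(Add(Pow(r, 2), Mul(60, r)), 160)) = Mul(-2, Add(160, Pow(r, 2), Mul(60, r))) = Add(-320, Mul(-120, r), Mul(-2, Pow(r, 2))))
Mul(Add(-14281, Function('d')(q)), Add(-35508, 22188)) = Mul(Add(-14281, Add(-320, Mul(-120, 68), Mul(-2, Pow(68, 2)))), Add(-35508, 22188)) = Mul(Add(-14281, Add(-320, -8160, Mul(-2, 4624))), -13320) = Mul(Add(-14281, Add(-320, -8160, -9248)), -13320) = Mul(Add(-14281, -17728), -13320) = Mul(-32009, -13320) = 426359880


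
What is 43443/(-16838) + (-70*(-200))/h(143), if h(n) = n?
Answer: 229519651/2407834 ≈ 95.322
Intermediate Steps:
43443/(-16838) + (-70*(-200))/h(143) = 43443/(-16838) - 70*(-200)/143 = 43443*(-1/16838) + 14000*(1/143) = -43443/16838 + 14000/143 = 229519651/2407834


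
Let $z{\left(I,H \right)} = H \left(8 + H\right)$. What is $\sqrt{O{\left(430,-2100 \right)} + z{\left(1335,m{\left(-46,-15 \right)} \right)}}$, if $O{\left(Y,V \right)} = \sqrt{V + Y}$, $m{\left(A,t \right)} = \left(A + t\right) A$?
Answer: $\sqrt{7896084 + i \sqrt{1670}} \approx 2810.0 + 0.007 i$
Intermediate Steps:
$m{\left(A,t \right)} = A \left(A + t\right)$
$\sqrt{O{\left(430,-2100 \right)} + z{\left(1335,m{\left(-46,-15 \right)} \right)}} = \sqrt{\sqrt{-2100 + 430} + - 46 \left(-46 - 15\right) \left(8 - 46 \left(-46 - 15\right)\right)} = \sqrt{\sqrt{-1670} + \left(-46\right) \left(-61\right) \left(8 - -2806\right)} = \sqrt{i \sqrt{1670} + 2806 \left(8 + 2806\right)} = \sqrt{i \sqrt{1670} + 2806 \cdot 2814} = \sqrt{i \sqrt{1670} + 7896084} = \sqrt{7896084 + i \sqrt{1670}}$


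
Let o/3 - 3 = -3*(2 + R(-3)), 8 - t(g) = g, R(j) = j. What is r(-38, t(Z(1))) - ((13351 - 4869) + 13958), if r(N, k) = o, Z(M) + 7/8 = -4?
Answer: -22422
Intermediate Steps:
Z(M) = -39/8 (Z(M) = -7/8 - 4 = -39/8)
t(g) = 8 - g
o = 18 (o = 9 + 3*(-3*(2 - 3)) = 9 + 3*(-3*(-1)) = 9 + 3*3 = 9 + 9 = 18)
r(N, k) = 18
r(-38, t(Z(1))) - ((13351 - 4869) + 13958) = 18 - ((13351 - 4869) + 13958) = 18 - (8482 + 13958) = 18 - 1*22440 = 18 - 22440 = -22422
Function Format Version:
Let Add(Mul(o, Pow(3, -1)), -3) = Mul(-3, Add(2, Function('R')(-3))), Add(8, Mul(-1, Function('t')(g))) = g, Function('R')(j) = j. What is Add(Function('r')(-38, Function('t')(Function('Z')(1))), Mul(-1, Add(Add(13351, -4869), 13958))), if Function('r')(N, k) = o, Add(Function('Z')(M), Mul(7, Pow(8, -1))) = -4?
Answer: -22422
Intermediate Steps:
Function('Z')(M) = Rational(-39, 8) (Function('Z')(M) = Add(Rational(-7, 8), -4) = Rational(-39, 8))
Function('t')(g) = Add(8, Mul(-1, g))
o = 18 (o = Add(9, Mul(3, Mul(-3, Add(2, -3)))) = Add(9, Mul(3, Mul(-3, -1))) = Add(9, Mul(3, 3)) = Add(9, 9) = 18)
Function('r')(N, k) = 18
Add(Function('r')(-38, Function('t')(Function('Z')(1))), Mul(-1, Add(Add(13351, -4869), 13958))) = Add(18, Mul(-1, Add(Add(13351, -4869), 13958))) = Add(18, Mul(-1, Add(8482, 13958))) = Add(18, Mul(-1, 22440)) = Add(18, -22440) = -22422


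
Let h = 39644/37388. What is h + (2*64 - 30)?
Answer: 925917/9347 ≈ 99.060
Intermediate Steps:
h = 9911/9347 (h = 39644*(1/37388) = 9911/9347 ≈ 1.0603)
h + (2*64 - 30) = 9911/9347 + (2*64 - 30) = 9911/9347 + (128 - 30) = 9911/9347 + 98 = 925917/9347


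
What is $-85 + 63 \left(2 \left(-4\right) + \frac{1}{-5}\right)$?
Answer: $- \frac{3008}{5} \approx -601.6$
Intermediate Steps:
$-85 + 63 \left(2 \left(-4\right) + \frac{1}{-5}\right) = -85 + 63 \left(-8 - \frac{1}{5}\right) = -85 + 63 \left(- \frac{41}{5}\right) = -85 - \frac{2583}{5} = - \frac{3008}{5}$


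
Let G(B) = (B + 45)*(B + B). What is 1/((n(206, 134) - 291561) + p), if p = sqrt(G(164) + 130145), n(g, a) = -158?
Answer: -291719/85099776264 - sqrt(198697)/85099776264 ≈ -3.4332e-6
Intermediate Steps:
G(B) = 2*B*(45 + B) (G(B) = (45 + B)*(2*B) = 2*B*(45 + B))
p = sqrt(198697) (p = sqrt(2*164*(45 + 164) + 130145) = sqrt(2*164*209 + 130145) = sqrt(68552 + 130145) = sqrt(198697) ≈ 445.75)
1/((n(206, 134) - 291561) + p) = 1/((-158 - 291561) + sqrt(198697)) = 1/(-291719 + sqrt(198697))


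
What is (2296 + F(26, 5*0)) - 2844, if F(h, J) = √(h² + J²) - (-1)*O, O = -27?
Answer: -549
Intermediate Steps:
F(h, J) = -27 + √(J² + h²) (F(h, J) = √(h² + J²) - (-1)*(-27) = √(J² + h²) - 1*27 = √(J² + h²) - 27 = -27 + √(J² + h²))
(2296 + F(26, 5*0)) - 2844 = (2296 + (-27 + √((5*0)² + 26²))) - 2844 = (2296 + (-27 + √(0² + 676))) - 2844 = (2296 + (-27 + √(0 + 676))) - 2844 = (2296 + (-27 + √676)) - 2844 = (2296 + (-27 + 26)) - 2844 = (2296 - 1) - 2844 = 2295 - 2844 = -549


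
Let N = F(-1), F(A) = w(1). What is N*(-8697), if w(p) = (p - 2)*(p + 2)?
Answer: 26091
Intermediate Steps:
w(p) = (-2 + p)*(2 + p)
F(A) = -3 (F(A) = -4 + 1**2 = -4 + 1 = -3)
N = -3
N*(-8697) = -3*(-8697) = 26091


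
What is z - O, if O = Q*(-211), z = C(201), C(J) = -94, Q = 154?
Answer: 32400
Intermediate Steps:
z = -94
O = -32494 (O = 154*(-211) = -32494)
z - O = -94 - 1*(-32494) = -94 + 32494 = 32400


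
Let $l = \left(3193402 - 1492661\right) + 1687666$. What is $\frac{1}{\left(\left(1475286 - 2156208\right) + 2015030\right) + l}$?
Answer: $\frac{1}{4722515} \approx 2.1175 \cdot 10^{-7}$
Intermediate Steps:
$l = 3388407$ ($l = 1700741 + 1687666 = 3388407$)
$\frac{1}{\left(\left(1475286 - 2156208\right) + 2015030\right) + l} = \frac{1}{\left(\left(1475286 - 2156208\right) + 2015030\right) + 3388407} = \frac{1}{\left(-680922 + 2015030\right) + 3388407} = \frac{1}{1334108 + 3388407} = \frac{1}{4722515}$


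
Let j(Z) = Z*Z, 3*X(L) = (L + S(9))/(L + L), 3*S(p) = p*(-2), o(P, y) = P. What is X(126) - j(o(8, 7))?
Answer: -4022/63 ≈ -63.841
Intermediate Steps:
S(p) = -2*p/3 (S(p) = (p*(-2))/3 = (-2*p)/3 = -2*p/3)
X(L) = (-6 + L)/(6*L) (X(L) = ((L - ⅔*9)/(L + L))/3 = ((L - 6)/((2*L)))/3 = ((-6 + L)*(1/(2*L)))/3 = ((-6 + L)/(2*L))/3 = (-6 + L)/(6*L))
j(Z) = Z²
X(126) - j(o(8, 7)) = (⅙)*(-6 + 126)/126 - 1*8² = (⅙)*(1/126)*120 - 1*64 = 10/63 - 64 = -4022/63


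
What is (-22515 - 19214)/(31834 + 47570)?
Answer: -41729/79404 ≈ -0.52553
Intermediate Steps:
(-22515 - 19214)/(31834 + 47570) = -41729/79404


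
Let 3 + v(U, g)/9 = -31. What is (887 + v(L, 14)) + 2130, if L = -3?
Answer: 2711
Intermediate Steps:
v(U, g) = -306 (v(U, g) = -27 + 9*(-31) = -27 - 279 = -306)
(887 + v(L, 14)) + 2130 = (887 - 306) + 2130 = 581 + 2130 = 2711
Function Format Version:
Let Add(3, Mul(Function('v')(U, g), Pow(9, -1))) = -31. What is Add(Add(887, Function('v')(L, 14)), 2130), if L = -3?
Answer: 2711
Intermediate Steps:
Function('v')(U, g) = -306 (Function('v')(U, g) = Add(-27, Mul(9, -31)) = Add(-27, -279) = -306)
Add(Add(887, Function('v')(L, 14)), 2130) = Add(Add(887, -306), 2130) = Add(581, 2130) = 2711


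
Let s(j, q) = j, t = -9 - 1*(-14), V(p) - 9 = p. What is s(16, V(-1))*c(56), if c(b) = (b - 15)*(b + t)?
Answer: 40016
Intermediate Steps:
V(p) = 9 + p
t = 5 (t = -9 + 14 = 5)
c(b) = (-15 + b)*(5 + b) (c(b) = (b - 15)*(b + 5) = (-15 + b)*(5 + b))
s(16, V(-1))*c(56) = 16*(-75 + 56**2 - 10*56) = 16*(-75 + 3136 - 560) = 16*2501 = 40016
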